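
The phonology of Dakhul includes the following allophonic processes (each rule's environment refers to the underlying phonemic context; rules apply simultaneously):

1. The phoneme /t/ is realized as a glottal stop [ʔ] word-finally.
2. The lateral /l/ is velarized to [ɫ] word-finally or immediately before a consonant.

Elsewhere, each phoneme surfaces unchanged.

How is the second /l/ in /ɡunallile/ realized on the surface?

[l]

/l/ (between /l/ and /i/): rule 2 targets it, but not word-finally or immediately before a consonant → unchanged [l].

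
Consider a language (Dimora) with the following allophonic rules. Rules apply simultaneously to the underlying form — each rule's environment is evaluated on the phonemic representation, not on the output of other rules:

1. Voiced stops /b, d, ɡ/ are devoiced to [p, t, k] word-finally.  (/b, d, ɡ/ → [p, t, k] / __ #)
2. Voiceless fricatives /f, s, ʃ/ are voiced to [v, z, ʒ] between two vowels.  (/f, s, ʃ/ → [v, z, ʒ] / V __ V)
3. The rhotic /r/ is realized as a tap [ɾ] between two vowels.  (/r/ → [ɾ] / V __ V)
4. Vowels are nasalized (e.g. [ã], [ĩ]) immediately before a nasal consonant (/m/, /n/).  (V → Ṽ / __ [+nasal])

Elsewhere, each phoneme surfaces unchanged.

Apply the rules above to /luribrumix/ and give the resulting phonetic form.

/u/ — between /l/ and /r/; rule 4 does not apply here → [u].
/r/ (between /u/ and /i/): between two vowels, so rule 3 applies → [ɾ].
/i/ — between /r/ and /b/; rule 4 does not apply here → [i].
/b/ (between /i/ and /r/) fails the environment for rule 1, so it stays [b].
/r/ — between /b/ and /u/; rule 3 does not apply here → [r].
/u/ meets the environment for rule 4 (before a nasal consonant) → [ũ].
/i/ (between /m/ and /x/) fails the environment for rule 4, so it stays [i].

[luɾibrũmix]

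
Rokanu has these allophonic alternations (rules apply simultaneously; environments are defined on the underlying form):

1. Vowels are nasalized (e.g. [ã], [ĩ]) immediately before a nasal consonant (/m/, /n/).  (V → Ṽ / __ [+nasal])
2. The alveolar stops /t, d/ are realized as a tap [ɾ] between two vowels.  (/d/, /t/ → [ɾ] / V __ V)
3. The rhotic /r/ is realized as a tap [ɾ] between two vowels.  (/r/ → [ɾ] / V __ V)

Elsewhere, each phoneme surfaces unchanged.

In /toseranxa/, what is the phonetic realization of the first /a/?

[ã]

/a/ (between /r/ and /n/) occurs before a nasal consonant → [ã] by rule 1.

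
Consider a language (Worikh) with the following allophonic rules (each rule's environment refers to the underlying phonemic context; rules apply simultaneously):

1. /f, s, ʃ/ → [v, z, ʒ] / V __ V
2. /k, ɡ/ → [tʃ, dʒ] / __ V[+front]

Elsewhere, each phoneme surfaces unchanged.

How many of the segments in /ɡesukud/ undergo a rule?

Segments that undergo a rule: /ɡ/ → [dʒ] (rule 2); /s/ → [z] (rule 1).
All other segments surface unchanged.

2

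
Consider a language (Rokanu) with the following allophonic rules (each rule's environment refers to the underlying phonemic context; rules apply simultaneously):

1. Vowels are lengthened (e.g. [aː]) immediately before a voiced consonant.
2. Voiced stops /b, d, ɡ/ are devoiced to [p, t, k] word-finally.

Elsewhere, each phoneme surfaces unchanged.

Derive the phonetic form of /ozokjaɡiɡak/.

[oːzokjaːɡiːɡak]

/o/ meets the environment for rule 1 (before a voiced consonant) → [oː].
/z/ (between /o/ and /o/): no rule targets it → [z].
/o/ — between /z/ and /k/; rule 1 does not apply here → [o].
/k/ (between /o/ and /j/) is unaffected → [k].
/j/ stays [j].
Rule 1 applies to /a/ (between /j/ and /ɡ/: before a voiced consonant) → [aː].
/ɡ/ (between /a/ and /i/) fails the environment for rule 2, so it stays [ɡ].
Rule 1 applies to /i/ (between /ɡ/ and /ɡ/: before a voiced consonant) → [iː].
/ɡ/ (between /i/ and /a/): rule 2 targets it, but not word-finally → unchanged [ɡ].
/a/ (between /ɡ/ and /k/): rule 1 targets it, but not before a voiced consonant → unchanged [a].
/k/ (word-final) is unaffected → [k].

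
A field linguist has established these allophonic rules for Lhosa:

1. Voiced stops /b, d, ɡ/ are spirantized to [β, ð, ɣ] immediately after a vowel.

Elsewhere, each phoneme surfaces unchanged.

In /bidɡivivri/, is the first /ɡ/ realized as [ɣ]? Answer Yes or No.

/ɡ/ (between /d/ and /i/) is in the target of rule 1 but the environment (immediately after a vowel) is not met → [ɡ].
The actual realization is [ɡ], not [ɣ].

No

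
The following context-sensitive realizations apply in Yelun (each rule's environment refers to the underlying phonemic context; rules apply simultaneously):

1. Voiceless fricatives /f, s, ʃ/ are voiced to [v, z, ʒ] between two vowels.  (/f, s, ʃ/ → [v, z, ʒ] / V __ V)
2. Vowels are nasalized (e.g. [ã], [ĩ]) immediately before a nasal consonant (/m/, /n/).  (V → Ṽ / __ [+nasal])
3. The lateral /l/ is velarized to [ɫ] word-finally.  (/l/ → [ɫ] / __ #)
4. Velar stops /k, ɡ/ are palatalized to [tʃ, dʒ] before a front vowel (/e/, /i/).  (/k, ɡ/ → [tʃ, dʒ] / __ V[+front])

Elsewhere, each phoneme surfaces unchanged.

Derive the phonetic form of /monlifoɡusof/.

[mõnlivoɡuzof]

/m/ (word-initial) is unaffected → [m].
Rule 2 applies to /o/ (between /m/ and /n/: before a nasal consonant) → [õ].
/n/ (between /o/ and /l/): no rule targets it → [n].
/l/ (between /n/ and /i/) is in the target of rule 3 but the environment (word-finally) is not met → [l].
/i/ (between /l/ and /f/) fails the environment for rule 2, so it stays [i].
/f/ meets the environment for rule 1 (between two vowels) → [v].
/o/ — between /f/ and /ɡ/; rule 2 does not apply here → [o].
/ɡ/ (between /o/ and /u/): rule 4 targets it, but not before a front vowel → unchanged [ɡ].
/u/ (between /ɡ/ and /s/) is in the target of rule 2 but the environment (before a nasal consonant) is not met → [u].
/s/ — between /u/ and /o/, between two vowels — surfaces as [z] (rule 1).
/o/ (between /s/ and /f/): rule 2 targets it, but not before a nasal consonant → unchanged [o].
/f/ (word-final) is in the target of rule 1 but the environment (between two vowels) is not met → [f].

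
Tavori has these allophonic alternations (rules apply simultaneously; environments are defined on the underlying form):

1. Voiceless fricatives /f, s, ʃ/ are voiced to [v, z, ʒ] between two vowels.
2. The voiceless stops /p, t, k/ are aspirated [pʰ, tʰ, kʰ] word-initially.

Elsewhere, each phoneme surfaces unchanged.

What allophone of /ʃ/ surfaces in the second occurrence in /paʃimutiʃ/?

[ʃ]

/ʃ/ — word-final; rule 1 does not apply here → [ʃ].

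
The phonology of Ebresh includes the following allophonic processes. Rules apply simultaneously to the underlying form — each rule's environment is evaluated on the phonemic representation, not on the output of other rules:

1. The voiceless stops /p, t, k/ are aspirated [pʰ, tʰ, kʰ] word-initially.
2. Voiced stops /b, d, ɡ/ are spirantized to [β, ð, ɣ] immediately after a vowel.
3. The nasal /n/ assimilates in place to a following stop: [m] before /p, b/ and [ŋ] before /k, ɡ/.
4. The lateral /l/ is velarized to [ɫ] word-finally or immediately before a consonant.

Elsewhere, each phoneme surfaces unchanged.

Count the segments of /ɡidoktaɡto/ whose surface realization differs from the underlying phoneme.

2

Segments that undergo a rule: /d/ → [ð] (rule 2); /ɡ/ → [ɣ] (rule 2).
All other segments surface unchanged.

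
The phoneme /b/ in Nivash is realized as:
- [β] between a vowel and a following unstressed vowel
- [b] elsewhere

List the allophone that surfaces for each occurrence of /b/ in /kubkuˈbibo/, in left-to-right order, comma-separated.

[b], [b], [β]

Occurrence 1 (position 3): no conditioning environment matches → elsewhere allophone [b].
Occurrence 2 (position 6): no conditioning environment matches → elsewhere allophone [b].
Occurrence 3 (position 8): between a vowel and a following unstressed vowel → [β].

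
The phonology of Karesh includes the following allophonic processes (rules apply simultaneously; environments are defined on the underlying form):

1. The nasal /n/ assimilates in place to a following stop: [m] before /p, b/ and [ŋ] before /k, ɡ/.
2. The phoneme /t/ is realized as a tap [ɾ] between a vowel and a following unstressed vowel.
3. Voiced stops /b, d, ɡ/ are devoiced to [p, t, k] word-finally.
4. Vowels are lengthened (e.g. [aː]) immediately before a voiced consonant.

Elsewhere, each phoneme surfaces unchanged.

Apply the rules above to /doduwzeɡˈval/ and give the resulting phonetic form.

/d/ — word-initial; rule 3 does not apply here → [d].
/o/ (between /d/ and /d/): before a voiced consonant, so rule 4 applies → [oː].
/d/ — between /o/ and /u/; rule 3 does not apply here → [d].
/u/ (between /d/ and /w/): before a voiced consonant, so rule 4 applies → [uː].
/e/ (between /z/ and /ɡ/): before a voiced consonant, so rule 4 applies → [eː].
/ɡ/ (between /e/ and /v/): rule 3 targets it, but not word-finally → unchanged [ɡ].
/a/ (between /v/ and /l/): before a voiced consonant, so rule 4 applies → [aː].

[doːduːwzeːɡˈvaːl]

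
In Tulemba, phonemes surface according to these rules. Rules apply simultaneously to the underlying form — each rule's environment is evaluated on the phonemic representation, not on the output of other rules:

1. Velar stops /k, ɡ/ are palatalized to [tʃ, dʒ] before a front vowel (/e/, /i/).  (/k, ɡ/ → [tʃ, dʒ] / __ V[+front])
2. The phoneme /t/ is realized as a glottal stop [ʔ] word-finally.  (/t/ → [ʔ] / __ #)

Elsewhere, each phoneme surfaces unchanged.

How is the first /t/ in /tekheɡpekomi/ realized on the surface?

[t]

/t/ — word-initial; rule 2 does not apply here → [t].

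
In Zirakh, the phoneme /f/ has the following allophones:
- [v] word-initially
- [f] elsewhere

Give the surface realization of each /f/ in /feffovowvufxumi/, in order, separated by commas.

[v], [f], [f], [f]

Occurrence 1 (position 1): word-initially → [v].
Occurrence 2 (position 3): no conditioning environment matches → elsewhere allophone [f].
Occurrence 3 (position 4): no conditioning environment matches → elsewhere allophone [f].
Occurrence 4 (position 11): no conditioning environment matches → elsewhere allophone [f].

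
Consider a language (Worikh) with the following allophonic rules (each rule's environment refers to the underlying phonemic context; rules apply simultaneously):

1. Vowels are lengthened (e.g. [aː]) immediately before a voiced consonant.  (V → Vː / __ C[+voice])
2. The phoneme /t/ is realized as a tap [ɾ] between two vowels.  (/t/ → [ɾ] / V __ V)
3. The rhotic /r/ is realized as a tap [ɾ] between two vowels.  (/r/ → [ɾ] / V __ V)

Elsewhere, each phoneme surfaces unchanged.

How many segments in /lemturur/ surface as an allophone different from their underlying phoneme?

Segments that undergo a rule: /e/ → [eː] (rule 1); /u/ → [uː] (rule 1); /r/ → [ɾ] (rule 3); /u/ → [uː] (rule 1).
All other segments surface unchanged.

4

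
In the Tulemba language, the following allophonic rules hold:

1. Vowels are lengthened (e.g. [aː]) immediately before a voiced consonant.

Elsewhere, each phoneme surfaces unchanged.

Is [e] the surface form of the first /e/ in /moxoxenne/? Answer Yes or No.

No

Rule 1 applies to /e/ (between /x/ and /n/: before a voiced consonant) → [eː].
The actual realization is [eː], not [e].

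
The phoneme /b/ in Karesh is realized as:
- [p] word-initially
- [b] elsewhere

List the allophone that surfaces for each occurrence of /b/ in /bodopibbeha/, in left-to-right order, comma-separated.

[p], [b], [b]

Occurrence 1 (position 1): word-initially → [p].
Occurrence 2 (position 7): no conditioning environment matches → elsewhere allophone [b].
Occurrence 3 (position 8): no conditioning environment matches → elsewhere allophone [b].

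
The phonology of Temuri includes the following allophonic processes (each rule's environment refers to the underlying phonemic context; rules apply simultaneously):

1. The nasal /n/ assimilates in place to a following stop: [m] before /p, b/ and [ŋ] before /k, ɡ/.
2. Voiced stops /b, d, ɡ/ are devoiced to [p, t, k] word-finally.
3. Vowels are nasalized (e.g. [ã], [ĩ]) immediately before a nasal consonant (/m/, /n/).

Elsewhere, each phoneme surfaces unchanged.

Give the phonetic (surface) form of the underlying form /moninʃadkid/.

/m/ — not in any rule's target class → [m].
/o/ (between /m/ and /n/) occurs before a nasal consonant → [õ] by rule 3.
/n/ (between /o/ and /i/): rule 1 targets it, but not before a labial or velar stop → unchanged [n].
/i/ (between /n/ and /n/): before a nasal consonant, so rule 3 applies → [ĩ].
/n/ — between /i/ and /ʃ/; rule 1 does not apply here → [n].
/ʃ/ stays [ʃ].
/a/ (between /ʃ/ and /d/) fails the environment for rule 3, so it stays [a].
/d/ (between /a/ and /k/): rule 2 targets it, but not word-finally → unchanged [d].
/k/ (between /d/ and /i/) is unaffected → [k].
/i/ (between /k/ and /d/): rule 3 targets it, but not before a nasal consonant → unchanged [i].
/d/ (word-final): word-finally, so rule 2 applies → [t].

[mõnĩnʃadkit]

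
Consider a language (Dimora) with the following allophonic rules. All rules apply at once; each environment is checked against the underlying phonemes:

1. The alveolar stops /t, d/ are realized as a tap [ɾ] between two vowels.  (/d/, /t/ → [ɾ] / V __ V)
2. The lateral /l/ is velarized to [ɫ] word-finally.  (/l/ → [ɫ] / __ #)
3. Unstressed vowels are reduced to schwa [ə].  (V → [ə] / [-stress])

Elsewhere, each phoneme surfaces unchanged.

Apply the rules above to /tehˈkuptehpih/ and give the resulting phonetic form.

[təhˈkuptəhpəh]

/t/ (word-initial) is in the target of rule 1 but the environment (between two vowels) is not met → [t].
/e/ (between /t/ and /h/) occurs in an unstressed syllable → [ə] by rule 3.
/u/ (between /k/ and /p/) fails the environment for rule 3, so it stays [u].
/t/ — between /p/ and /e/; rule 1 does not apply here → [t].
/e/ (between /t/ and /h/) occurs in an unstressed syllable → [ə] by rule 3.
/i/ (between /p/ and /h/): in an unstressed syllable, so rule 3 applies → [ə].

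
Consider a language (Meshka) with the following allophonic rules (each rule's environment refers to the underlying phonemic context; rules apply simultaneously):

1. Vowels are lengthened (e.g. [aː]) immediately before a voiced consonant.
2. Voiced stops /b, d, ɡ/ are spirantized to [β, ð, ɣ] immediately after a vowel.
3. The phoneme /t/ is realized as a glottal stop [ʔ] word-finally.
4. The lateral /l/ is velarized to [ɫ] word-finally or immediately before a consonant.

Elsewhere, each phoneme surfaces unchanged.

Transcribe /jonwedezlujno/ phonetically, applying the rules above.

/j/ (word-initial): no rule targets it → [j].
/o/ (between /j/ and /n/) occurs before a voiced consonant → [oː] by rule 1.
/n/ (between /o/ and /w/): no rule targets it → [n].
/w/ (between /n/ and /e/) is unaffected → [w].
Rule 1 applies to /e/ (between /w/ and /d/: before a voiced consonant) → [eː].
/d/ (between /e/ and /e/) occurs immediately after a vowel → [ð] by rule 2.
/e/ — between /d/ and /z/, before a voiced consonant — surfaces as [eː] (rule 1).
/z/ (between /e/ and /l/) is unaffected → [z].
/l/ — between /z/ and /u/; rule 4 does not apply here → [l].
/u/ (between /l/ and /j/) occurs before a voiced consonant → [uː] by rule 1.
/j/ (between /u/ and /n/): no rule targets it → [j].
/n/ stays [n].
/o/ (word-final): rule 1 targets it, but not before a voiced consonant → unchanged [o].

[joːnweːðeːzluːjno]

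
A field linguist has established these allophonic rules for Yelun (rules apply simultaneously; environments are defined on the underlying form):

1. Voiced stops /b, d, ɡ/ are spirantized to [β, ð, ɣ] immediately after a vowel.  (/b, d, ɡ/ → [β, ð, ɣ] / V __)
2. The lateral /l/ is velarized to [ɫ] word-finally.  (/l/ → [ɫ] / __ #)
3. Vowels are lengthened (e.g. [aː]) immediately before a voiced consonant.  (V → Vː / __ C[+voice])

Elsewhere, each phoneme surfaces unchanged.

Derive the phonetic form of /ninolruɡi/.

[niːnoːlruːɣi]

/n/ (word-initial) is unaffected → [n].
Rule 3 applies to /i/ (between /n/ and /n/: before a voiced consonant) → [iː].
/n/ stays [n].
/o/ — between /n/ and /l/, before a voiced consonant — surfaces as [oː] (rule 3).
/l/ (between /o/ and /r/) fails the environment for rule 2, so it stays [l].
/r/ stays [r].
/u/ meets the environment for rule 3 (before a voiced consonant) → [uː].
/ɡ/ (between /u/ and /i/) occurs immediately after a vowel → [ɣ] by rule 1.
/i/ — word-final; rule 3 does not apply here → [i].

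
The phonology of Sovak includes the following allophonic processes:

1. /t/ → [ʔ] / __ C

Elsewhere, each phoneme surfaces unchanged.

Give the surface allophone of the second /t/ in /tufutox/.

/t/ (between /u/ and /o/) is in the target of rule 1 but the environment (immediately before a consonant) is not met → [t].

[t]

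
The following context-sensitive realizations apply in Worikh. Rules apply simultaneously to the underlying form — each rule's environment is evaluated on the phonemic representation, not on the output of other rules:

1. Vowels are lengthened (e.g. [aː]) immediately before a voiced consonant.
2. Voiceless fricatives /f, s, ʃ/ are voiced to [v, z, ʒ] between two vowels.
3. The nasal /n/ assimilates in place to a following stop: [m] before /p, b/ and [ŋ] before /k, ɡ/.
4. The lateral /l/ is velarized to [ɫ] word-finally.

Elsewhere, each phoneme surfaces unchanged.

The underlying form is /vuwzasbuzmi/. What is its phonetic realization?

[vuːwzasbuːzmi]

Rule 1 applies to /u/ (between /v/ and /w/: before a voiced consonant) → [uː].
/a/ (between /z/ and /s/) fails the environment for rule 1, so it stays [a].
/s/ — between /a/ and /b/; rule 2 does not apply here → [s].
/u/ (between /b/ and /z/) occurs before a voiced consonant → [uː] by rule 1.
/i/ — word-final; rule 1 does not apply here → [i].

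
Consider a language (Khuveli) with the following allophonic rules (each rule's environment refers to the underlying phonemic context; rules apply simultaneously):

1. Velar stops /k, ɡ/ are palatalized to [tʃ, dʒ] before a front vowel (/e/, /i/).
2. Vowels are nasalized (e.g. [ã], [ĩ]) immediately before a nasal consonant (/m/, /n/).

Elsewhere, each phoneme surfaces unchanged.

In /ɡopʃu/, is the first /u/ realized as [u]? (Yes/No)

/u/ (word-final): rule 2 targets it, but not before a nasal consonant → unchanged [u].
The actual realization is [u], which matches [u].

Yes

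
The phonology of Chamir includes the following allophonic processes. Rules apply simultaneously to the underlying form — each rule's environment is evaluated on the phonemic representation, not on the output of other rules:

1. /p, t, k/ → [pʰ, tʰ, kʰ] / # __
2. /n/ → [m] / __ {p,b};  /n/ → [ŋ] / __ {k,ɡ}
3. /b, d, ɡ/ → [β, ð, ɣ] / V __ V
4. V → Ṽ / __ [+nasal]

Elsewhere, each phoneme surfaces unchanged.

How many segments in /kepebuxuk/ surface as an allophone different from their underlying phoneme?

2

Segments that undergo a rule: /k/ → [kʰ] (rule 1); /b/ → [β] (rule 3).
All other segments surface unchanged.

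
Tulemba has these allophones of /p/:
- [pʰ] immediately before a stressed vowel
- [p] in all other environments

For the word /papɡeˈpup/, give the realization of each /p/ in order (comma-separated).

Occurrence 1 (position 1): no conditioning environment matches → elsewhere allophone [p].
Occurrence 2 (position 3): no conditioning environment matches → elsewhere allophone [p].
Occurrence 3 (position 6): immediately before a stressed vowel → [pʰ].
Occurrence 4 (position 8): no conditioning environment matches → elsewhere allophone [p].

[p], [p], [pʰ], [p]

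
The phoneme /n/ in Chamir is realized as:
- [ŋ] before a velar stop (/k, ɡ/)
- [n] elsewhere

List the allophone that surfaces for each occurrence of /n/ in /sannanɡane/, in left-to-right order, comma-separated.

[n], [n], [ŋ], [n]

Occurrence 1 (position 3): no conditioning environment matches → elsewhere allophone [n].
Occurrence 2 (position 4): no conditioning environment matches → elsewhere allophone [n].
Occurrence 3 (position 6): before a velar stop → [ŋ].
Occurrence 4 (position 9): no conditioning environment matches → elsewhere allophone [n].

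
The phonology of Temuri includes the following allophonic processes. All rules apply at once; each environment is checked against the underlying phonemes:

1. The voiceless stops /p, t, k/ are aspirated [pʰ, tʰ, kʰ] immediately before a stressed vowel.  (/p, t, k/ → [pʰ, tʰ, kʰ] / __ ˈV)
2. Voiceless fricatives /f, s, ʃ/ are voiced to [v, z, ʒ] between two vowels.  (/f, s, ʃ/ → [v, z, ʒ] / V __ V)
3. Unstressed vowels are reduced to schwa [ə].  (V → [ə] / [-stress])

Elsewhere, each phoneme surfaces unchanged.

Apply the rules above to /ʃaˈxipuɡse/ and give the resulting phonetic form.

/ʃ/ (word-initial) fails the environment for rule 2, so it stays [ʃ].
/a/ — between /ʃ/ and /x/, in an unstressed syllable — surfaces as [ə] (rule 3).
/x/ — not in any rule's target class → [x].
/i/ (between /x/ and /p/) is in the target of rule 3 but the environment (in an unstressed syllable) is not met → [i].
/p/ (between /i/ and /u/): rule 1 targets it, but not immediately before a stressed vowel → unchanged [p].
/u/ meets the environment for rule 3 (in an unstressed syllable) → [ə].
/ɡ/ — not in any rule's target class → [ɡ].
/s/ (between /ɡ/ and /e/) is in the target of rule 2 but the environment (between two vowels) is not met → [s].
/e/ (word-final) occurs in an unstressed syllable → [ə] by rule 3.

[ʃəˈxipəɡsə]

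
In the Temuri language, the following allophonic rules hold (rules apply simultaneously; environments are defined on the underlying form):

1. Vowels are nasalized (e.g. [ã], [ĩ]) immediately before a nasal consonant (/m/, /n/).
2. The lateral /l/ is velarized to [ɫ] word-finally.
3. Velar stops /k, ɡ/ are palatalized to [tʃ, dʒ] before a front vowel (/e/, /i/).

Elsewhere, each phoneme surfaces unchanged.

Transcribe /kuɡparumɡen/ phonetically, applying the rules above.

[kuɡparũmdʒẽn]

/k/ (word-initial): rule 3 targets it, but not before a front vowel → unchanged [k].
/u/ (between /k/ and /ɡ/): rule 1 targets it, but not before a nasal consonant → unchanged [u].
/ɡ/ (between /u/ and /p/) is in the target of rule 3 but the environment (before a front vowel) is not met → [ɡ].
/p/ (between /ɡ/ and /a/): no rule targets it → [p].
/a/ — between /p/ and /r/; rule 1 does not apply here → [a].
/r/ — not in any rule's target class → [r].
/u/ (between /r/ and /m/) occurs before a nasal consonant → [ũ] by rule 1.
/m/ — not in any rule's target class → [m].
/ɡ/ meets the environment for rule 3 (before a front vowel) → [dʒ].
/e/ (between /ɡ/ and /n/): before a nasal consonant, so rule 1 applies → [ẽ].
/n/ stays [n].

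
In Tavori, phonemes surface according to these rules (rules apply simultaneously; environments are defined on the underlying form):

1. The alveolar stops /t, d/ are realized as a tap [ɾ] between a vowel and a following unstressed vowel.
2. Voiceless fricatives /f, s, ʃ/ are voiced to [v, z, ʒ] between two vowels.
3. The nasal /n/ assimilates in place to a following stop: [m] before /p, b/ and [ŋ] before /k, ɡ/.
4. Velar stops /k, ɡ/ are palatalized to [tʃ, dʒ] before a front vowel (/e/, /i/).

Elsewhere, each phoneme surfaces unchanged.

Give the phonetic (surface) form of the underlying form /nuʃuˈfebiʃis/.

/n/ — word-initial; rule 3 does not apply here → [n].
/u/ (between /n/ and /ʃ/): no rule targets it → [u].
/ʃ/ — between /u/ and /u/, between two vowels — surfaces as [ʒ] (rule 2).
/u/ stays [u].
/f/ (between /u/ and /e/): between two vowels, so rule 2 applies → [v].
/e/ (between /f/ and /b/) is unaffected → [e].
/b/ (between /e/ and /i/) is unaffected → [b].
/i/ (between /b/ and /ʃ/) is unaffected → [i].
/ʃ/ (between /i/ and /i/): between two vowels, so rule 2 applies → [ʒ].
/i/ — not in any rule's target class → [i].
/s/ (word-final): rule 2 targets it, but not between two vowels → unchanged [s].

[nuʒuˈvebiʒis]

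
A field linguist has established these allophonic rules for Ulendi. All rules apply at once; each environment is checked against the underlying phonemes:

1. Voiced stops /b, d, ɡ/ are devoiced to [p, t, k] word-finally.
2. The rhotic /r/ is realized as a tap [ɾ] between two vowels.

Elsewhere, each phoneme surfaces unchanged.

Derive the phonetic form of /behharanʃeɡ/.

/b/ (word-initial): rule 1 targets it, but not word-finally → unchanged [b].
/e/ (between /b/ and /h/): no rule targets it → [e].
/h/ stays [h].
/h/ (between /h/ and /a/) is unaffected → [h].
/a/ stays [a].
/r/ (between /a/ and /a/) occurs between two vowels → [ɾ] by rule 2.
/a/ (between /r/ and /n/): no rule targets it → [a].
/n/ — not in any rule's target class → [n].
/ʃ/ (between /n/ and /e/): no rule targets it → [ʃ].
/e/ (between /ʃ/ and /ɡ/) is unaffected → [e].
/ɡ/ (word-final): word-finally, so rule 1 applies → [k].

[behhaɾanʃek]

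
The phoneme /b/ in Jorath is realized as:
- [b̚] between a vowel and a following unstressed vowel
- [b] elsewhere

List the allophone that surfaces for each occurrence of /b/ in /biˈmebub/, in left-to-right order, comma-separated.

[b], [b̚], [b]

Occurrence 1 (position 1): no conditioning environment matches → elsewhere allophone [b].
Occurrence 2 (position 5): between a vowel and a following unstressed vowel → [b̚].
Occurrence 3 (position 7): no conditioning environment matches → elsewhere allophone [b].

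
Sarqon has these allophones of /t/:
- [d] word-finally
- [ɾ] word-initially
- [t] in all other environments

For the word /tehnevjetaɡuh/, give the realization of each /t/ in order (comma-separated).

Occurrence 1 (position 1): word-initially → [ɾ].
Occurrence 2 (position 9): no conditioning environment matches → elsewhere allophone [t].

[ɾ], [t]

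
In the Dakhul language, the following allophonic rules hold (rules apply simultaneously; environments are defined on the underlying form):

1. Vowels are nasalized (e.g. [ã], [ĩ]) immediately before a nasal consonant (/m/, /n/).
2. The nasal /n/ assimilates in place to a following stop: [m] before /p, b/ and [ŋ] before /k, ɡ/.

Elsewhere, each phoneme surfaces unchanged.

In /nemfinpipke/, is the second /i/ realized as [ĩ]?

/i/ (between /p/ and /p/): rule 1 targets it, but not before a nasal consonant → unchanged [i].
The actual realization is [i], not [ĩ].

No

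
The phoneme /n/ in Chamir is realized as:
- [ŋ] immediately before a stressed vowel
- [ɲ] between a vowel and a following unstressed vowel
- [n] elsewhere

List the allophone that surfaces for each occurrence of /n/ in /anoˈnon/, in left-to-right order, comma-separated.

Occurrence 1 (position 2): between a vowel and a following unstressed vowel → [ɲ].
Occurrence 2 (position 4): immediately before a stressed vowel → [ŋ].
Occurrence 3 (position 6): no conditioning environment matches → elsewhere allophone [n].

[ɲ], [ŋ], [n]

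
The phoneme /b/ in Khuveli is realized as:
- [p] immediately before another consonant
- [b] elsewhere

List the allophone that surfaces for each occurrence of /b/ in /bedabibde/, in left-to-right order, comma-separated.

Occurrence 1 (position 1): no conditioning environment matches → elsewhere allophone [b].
Occurrence 2 (position 5): no conditioning environment matches → elsewhere allophone [b].
Occurrence 3 (position 7): immediately before another consonant → [p].

[b], [b], [p]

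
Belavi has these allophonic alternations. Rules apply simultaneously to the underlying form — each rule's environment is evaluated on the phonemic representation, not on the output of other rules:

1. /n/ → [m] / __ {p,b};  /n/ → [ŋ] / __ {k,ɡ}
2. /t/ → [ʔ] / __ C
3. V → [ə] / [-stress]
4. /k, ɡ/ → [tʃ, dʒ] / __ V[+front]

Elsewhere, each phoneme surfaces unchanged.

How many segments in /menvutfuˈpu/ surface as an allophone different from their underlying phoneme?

Segments that undergo a rule: /e/ → [ə] (rule 3); /u/ → [ə] (rule 3); /t/ → [ʔ] (rule 2); /u/ → [ə] (rule 3).
All other segments surface unchanged.

4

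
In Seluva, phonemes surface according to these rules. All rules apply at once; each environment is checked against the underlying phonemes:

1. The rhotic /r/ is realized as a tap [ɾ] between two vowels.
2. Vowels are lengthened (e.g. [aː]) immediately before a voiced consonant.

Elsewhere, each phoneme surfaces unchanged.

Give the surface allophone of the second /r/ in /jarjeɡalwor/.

[r]

/r/ — word-final; rule 1 does not apply here → [r].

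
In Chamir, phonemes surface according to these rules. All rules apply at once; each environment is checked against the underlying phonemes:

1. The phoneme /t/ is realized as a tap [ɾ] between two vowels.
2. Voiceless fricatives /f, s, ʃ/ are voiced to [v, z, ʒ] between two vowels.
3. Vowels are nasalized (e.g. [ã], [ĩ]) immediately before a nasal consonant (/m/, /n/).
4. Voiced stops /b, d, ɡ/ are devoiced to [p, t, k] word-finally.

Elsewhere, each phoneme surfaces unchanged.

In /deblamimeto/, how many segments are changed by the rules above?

3

Segments that undergo a rule: /a/ → [ã] (rule 3); /i/ → [ĩ] (rule 3); /t/ → [ɾ] (rule 1).
All other segments surface unchanged.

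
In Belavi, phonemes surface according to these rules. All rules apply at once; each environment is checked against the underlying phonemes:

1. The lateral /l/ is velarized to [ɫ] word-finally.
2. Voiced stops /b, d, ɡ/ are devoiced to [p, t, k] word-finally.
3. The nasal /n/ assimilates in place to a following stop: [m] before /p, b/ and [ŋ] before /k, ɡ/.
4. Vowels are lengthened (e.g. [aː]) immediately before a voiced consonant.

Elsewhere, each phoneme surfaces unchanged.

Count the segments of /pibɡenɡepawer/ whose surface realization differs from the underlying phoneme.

5

Segments that undergo a rule: /i/ → [iː] (rule 4); /e/ → [eː] (rule 4); /n/ → [ŋ] (rule 3); /a/ → [aː] (rule 4); /e/ → [eː] (rule 4).
All other segments surface unchanged.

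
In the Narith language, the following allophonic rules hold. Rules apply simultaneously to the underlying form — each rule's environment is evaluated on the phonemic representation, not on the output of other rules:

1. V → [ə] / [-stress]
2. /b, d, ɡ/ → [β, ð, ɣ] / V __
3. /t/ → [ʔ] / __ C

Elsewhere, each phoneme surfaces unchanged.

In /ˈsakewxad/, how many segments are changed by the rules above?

Segments that undergo a rule: /e/ → [ə] (rule 1); /a/ → [ə] (rule 1); /d/ → [ð] (rule 2).
All other segments surface unchanged.

3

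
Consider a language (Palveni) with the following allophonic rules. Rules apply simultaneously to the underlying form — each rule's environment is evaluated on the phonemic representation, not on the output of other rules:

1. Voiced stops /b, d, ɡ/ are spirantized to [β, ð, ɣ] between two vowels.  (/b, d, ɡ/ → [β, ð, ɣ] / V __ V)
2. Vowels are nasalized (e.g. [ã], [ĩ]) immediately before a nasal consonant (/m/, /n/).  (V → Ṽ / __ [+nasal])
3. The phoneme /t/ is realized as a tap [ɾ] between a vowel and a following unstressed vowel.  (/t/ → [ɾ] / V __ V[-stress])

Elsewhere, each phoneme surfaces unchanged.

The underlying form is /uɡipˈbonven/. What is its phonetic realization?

/u/ (word-initial) is in the target of rule 2 but the environment (before a nasal consonant) is not met → [u].
Rule 1 applies to /ɡ/ (between /u/ and /i/: between two vowels) → [ɣ].
/i/ (between /ɡ/ and /p/) is in the target of rule 2 but the environment (before a nasal consonant) is not met → [i].
/b/ (between /p/ and /o/) fails the environment for rule 1, so it stays [b].
/o/ — between /b/ and /n/, before a nasal consonant — surfaces as [õ] (rule 2).
/e/ (between /v/ and /n/): before a nasal consonant, so rule 2 applies → [ẽ].

[uɣipˈbõnvẽn]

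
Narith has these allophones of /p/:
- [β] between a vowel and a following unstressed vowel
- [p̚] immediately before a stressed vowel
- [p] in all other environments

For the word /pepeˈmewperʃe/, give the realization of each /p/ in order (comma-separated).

Occurrence 1 (position 1): no conditioning environment matches → elsewhere allophone [p].
Occurrence 2 (position 3): between a vowel and a following unstressed vowel → [β].
Occurrence 3 (position 8): no conditioning environment matches → elsewhere allophone [p].

[p], [β], [p]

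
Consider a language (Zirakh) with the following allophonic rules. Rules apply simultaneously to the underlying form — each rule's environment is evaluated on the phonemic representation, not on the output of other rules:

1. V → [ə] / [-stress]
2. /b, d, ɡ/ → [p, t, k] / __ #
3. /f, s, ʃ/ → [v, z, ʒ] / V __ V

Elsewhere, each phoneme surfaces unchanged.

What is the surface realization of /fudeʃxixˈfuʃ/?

/f/ (word-initial): rule 3 targets it, but not between two vowels → unchanged [f].
/u/ (between /f/ and /d/): in an unstressed syllable, so rule 1 applies → [ə].
/d/ (between /u/ and /e/) fails the environment for rule 2, so it stays [d].
/e/ (between /d/ and /ʃ/) occurs in an unstressed syllable → [ə] by rule 1.
/ʃ/ (between /e/ and /x/) fails the environment for rule 3, so it stays [ʃ].
/x/ (between /ʃ/ and /i/): no rule targets it → [x].
/i/ — between /x/ and /x/, in an unstressed syllable — surfaces as [ə] (rule 1).
/x/ (between /i/ and /f/): no rule targets it → [x].
/f/ — between /x/ and /u/; rule 3 does not apply here → [f].
/u/ (between /f/ and /ʃ/) is in the target of rule 1 but the environment (in an unstressed syllable) is not met → [u].
/ʃ/ (word-final) is in the target of rule 3 but the environment (between two vowels) is not met → [ʃ].

[fədəʃxəxˈfuʃ]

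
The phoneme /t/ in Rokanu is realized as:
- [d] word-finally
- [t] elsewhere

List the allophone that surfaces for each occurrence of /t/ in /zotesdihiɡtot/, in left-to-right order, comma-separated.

Occurrence 1 (position 3): no conditioning environment matches → elsewhere allophone [t].
Occurrence 2 (position 11): no conditioning environment matches → elsewhere allophone [t].
Occurrence 3 (position 13): word-finally → [d].

[t], [t], [d]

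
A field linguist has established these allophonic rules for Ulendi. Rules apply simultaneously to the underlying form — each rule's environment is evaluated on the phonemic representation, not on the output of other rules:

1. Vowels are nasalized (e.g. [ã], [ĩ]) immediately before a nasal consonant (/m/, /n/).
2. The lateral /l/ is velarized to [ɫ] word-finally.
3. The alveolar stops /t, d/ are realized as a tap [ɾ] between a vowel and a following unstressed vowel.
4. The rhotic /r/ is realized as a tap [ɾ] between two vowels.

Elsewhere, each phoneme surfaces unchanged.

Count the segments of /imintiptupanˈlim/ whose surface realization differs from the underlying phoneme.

4

Segments that undergo a rule: /i/ → [ĩ] (rule 1); /i/ → [ĩ] (rule 1); /a/ → [ã] (rule 1); /i/ → [ĩ] (rule 1).
All other segments surface unchanged.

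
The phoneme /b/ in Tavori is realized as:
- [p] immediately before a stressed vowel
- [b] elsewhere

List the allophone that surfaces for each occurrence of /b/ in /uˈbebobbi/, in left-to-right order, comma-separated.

[p], [b], [b], [b]

Occurrence 1 (position 2): immediately before a stressed vowel → [p].
Occurrence 2 (position 4): no conditioning environment matches → elsewhere allophone [b].
Occurrence 3 (position 6): no conditioning environment matches → elsewhere allophone [b].
Occurrence 4 (position 7): no conditioning environment matches → elsewhere allophone [b].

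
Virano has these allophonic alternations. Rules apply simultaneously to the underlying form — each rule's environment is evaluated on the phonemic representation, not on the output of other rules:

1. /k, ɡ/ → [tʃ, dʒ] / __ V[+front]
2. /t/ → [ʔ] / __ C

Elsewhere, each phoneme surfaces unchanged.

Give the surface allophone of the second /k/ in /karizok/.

[k]

/k/ (word-final) fails the environment for rule 1, so it stays [k].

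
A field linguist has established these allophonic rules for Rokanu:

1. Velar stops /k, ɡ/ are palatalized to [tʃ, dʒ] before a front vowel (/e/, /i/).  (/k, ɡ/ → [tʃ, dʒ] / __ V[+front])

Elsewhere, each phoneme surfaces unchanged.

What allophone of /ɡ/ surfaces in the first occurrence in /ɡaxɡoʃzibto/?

/ɡ/ (word-initial): rule 1 targets it, but not before a front vowel → unchanged [ɡ].

[ɡ]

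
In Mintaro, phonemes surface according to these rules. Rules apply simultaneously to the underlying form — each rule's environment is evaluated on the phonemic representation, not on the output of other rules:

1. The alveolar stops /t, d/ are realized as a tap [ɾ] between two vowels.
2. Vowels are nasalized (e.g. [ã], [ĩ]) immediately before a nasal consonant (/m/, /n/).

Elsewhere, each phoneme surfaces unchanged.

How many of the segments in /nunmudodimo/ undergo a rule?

Segments that undergo a rule: /u/ → [ũ] (rule 2); /d/ → [ɾ] (rule 1); /d/ → [ɾ] (rule 1); /i/ → [ĩ] (rule 2).
All other segments surface unchanged.

4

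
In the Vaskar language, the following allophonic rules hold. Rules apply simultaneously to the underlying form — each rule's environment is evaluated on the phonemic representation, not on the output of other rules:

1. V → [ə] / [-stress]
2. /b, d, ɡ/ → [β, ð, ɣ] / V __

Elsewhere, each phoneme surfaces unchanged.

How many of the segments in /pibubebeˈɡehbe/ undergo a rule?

Segments that undergo a rule: /i/ → [ə] (rule 1); /b/ → [β] (rule 2); /u/ → [ə] (rule 1); /b/ → [β] (rule 2); /e/ → [ə] (rule 1); /b/ → [β] (rule 2); /e/ → [ə] (rule 1); /ɡ/ → [ɣ] (rule 2); /e/ → [ə] (rule 1).
All other segments surface unchanged.

9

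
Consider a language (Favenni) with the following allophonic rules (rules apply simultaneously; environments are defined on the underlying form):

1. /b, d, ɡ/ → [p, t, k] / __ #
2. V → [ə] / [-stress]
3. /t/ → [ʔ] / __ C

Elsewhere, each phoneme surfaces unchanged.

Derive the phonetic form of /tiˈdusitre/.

/t/ (word-initial) is in the target of rule 3 but the environment (immediately before a consonant) is not met → [t].
/i/ (between /t/ and /d/) occurs in an unstressed syllable → [ə] by rule 2.
/d/ (between /i/ and /u/) is in the target of rule 1 but the environment (word-finally) is not met → [d].
/u/ — between /d/ and /s/; rule 2 does not apply here → [u].
Rule 2 applies to /i/ (between /s/ and /t/: in an unstressed syllable) → [ə].
/t/ (between /i/ and /r/) occurs immediately before a consonant → [ʔ] by rule 3.
/e/ — word-final, in an unstressed syllable — surfaces as [ə] (rule 2).

[təˈdusəʔrə]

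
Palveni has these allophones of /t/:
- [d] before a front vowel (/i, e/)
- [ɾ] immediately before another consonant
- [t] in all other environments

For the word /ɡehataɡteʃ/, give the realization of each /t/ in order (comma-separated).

[t], [d]

Occurrence 1 (position 5): no conditioning environment matches → elsewhere allophone [t].
Occurrence 2 (position 8): before a front vowel (/i, e/) → [d].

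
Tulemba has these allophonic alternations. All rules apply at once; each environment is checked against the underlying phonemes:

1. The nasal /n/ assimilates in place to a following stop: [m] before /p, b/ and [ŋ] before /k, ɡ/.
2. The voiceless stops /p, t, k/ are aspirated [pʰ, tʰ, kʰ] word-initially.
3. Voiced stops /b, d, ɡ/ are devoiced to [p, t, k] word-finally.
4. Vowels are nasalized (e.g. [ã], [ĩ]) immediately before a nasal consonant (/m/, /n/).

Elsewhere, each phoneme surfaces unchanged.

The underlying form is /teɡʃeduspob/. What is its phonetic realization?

[tʰeɡʃeduspop]

Rule 2 applies to /t/ (word-initial: word-initially) → [tʰ].
/e/ — between /t/ and /ɡ/; rule 4 does not apply here → [e].
/ɡ/ (between /e/ and /ʃ/): rule 3 targets it, but not word-finally → unchanged [ɡ].
/ʃ/ stays [ʃ].
/e/ (between /ʃ/ and /d/) fails the environment for rule 4, so it stays [e].
/d/ (between /e/ and /u/) fails the environment for rule 3, so it stays [d].
/u/ — between /d/ and /s/; rule 4 does not apply here → [u].
/s/ — not in any rule's target class → [s].
/p/ (between /s/ and /o/) is in the target of rule 2 but the environment (word-initially) is not met → [p].
/o/ (between /p/ and /b/) fails the environment for rule 4, so it stays [o].
/b/ (word-final): word-finally, so rule 3 applies → [p].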